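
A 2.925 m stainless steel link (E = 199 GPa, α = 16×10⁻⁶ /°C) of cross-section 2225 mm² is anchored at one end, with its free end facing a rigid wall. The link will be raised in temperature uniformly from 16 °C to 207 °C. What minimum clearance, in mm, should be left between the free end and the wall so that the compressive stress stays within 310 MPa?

g ≈ 4.38 mm

Free expansion if unrestrained: δ_free = αΔT L = 16×10⁻⁶ × 191 × 2925 = 8.939 mm.
At the allowable stress the elastic shortening the wall may impose is σL/E = 310 × 2925 / (199×10³) = 4.557 mm.
The gap must absorb the remainder: g_min = 8.939 − 4.557 = 4.382 mm.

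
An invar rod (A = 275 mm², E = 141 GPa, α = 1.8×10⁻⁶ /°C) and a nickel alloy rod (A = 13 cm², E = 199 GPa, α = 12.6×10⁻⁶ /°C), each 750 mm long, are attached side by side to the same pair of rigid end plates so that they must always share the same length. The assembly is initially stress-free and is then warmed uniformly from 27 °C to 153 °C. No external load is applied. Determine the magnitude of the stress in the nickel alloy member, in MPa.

σ ≈ 35.3 MPa (compressive)

Equilibrium of a rigid end plate with no external load gives equal and opposite internal forces ±P in the two members. Since α_{nickel alloy} > α_{invar}, heating drives the nickel alloy into compression and the invar into tension.
Equating the net (thermal + elastic) strains gives |α₁ − α₂|·ΔT = P·[1/(A₁E₁) + 1/(A₂E₂)].
|α₁ − α₂|·ΔT = 10.8×10⁻⁶ × 126 = 0.001361.
1/(A₁E₁) + 1/(A₂E₂) = 1/(275×141×10³) + 1/(1300×199×10³) = 2.966×10⁻⁸ N⁻¹.
So P = 0.001361 / 2.966×10⁻⁸ = 45.89 kN.
σ_{nickel alloy} = P/A₂ = 45890/1300 = 35.3 MPa, compressive.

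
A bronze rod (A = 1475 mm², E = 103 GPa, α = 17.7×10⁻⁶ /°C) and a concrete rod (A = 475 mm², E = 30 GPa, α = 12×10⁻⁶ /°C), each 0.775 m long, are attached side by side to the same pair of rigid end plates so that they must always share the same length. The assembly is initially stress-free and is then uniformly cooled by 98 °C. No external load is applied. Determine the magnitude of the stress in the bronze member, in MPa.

σ ≈ 4.93 MPa (tensile)

Equilibrium of a rigid end plate with no external load gives equal and opposite internal forces ±P in the two members. Since α_{bronze} > α_{concrete}, cooling drives the bronze into tension and the concrete into compression.
Equating the net (thermal + elastic) strains gives |α₁ − α₂|·ΔT = P·[1/(A₁E₁) + 1/(A₂E₂)].
|α₁ − α₂|·ΔT = 5.7×10⁻⁶ × 98 = 0.0005586.
1/(A₁E₁) + 1/(A₂E₂) = 1/(1475×103×10³) + 1/(475×30×10³) = 7.676×10⁻⁸ N⁻¹.
P = 0.0005586 / 7.676×10⁻⁸ = 7277 N = 7.277 kN.
σ_{bronze} = P/A₁ = 7277/1475 = 4.934 MPa, tensile.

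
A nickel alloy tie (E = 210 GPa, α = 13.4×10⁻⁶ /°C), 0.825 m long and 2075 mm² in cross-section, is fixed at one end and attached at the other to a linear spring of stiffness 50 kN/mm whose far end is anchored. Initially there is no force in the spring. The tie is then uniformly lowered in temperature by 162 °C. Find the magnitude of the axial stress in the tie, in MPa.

σ ≈ 39.4 MPa (tensile)

The unrestrained thermal change is αΔT L = 13.4×10⁻⁶ × 162 × 825 = 1.791 mm.
With a force P in the spring, the elastic change of the tie is PL/(AE) and that of the spring is P/k; compatibility requires their sum to equal δ_free.
So P = δ_free / [L/(AE) + 1/k] = 1.791 / [ 825/(2075×210×10³) + 1/(50×10³) ].
P = 1.791 / 2.189×10⁻⁵ = 81800 N.
σ = P/A = 81800/2075 = 39.42 MPa.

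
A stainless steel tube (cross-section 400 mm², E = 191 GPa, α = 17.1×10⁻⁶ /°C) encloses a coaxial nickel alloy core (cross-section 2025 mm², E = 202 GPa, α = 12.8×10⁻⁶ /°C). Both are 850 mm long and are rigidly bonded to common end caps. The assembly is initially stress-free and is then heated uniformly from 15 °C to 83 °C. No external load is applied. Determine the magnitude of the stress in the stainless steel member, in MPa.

σ ≈ 47.1 MPa (compressive)

Equilibrium of a rigid end plate with no external load gives equal and opposite internal forces ±P in the two members. Since α_{stainless steel} > α_{nickel alloy}, heating drives the stainless steel into compression and the nickel alloy into tension.
Compatibility of the two members (thermal + elastic change equal): (α₁ − α₂)ΔT = P·[1/(A₁E₁) + 1/(A₂E₂)].
|α₁ − α₂|·ΔT = 4.3×10⁻⁶ × 68 = 0.0002924.
1/(A₁E₁) + 1/(A₂E₂) = 1/(400×191×10³) + 1/(2025×202×10³) = 1.553×10⁻⁸ N⁻¹.
So P = 0.0002924 / 1.553×10⁻⁸ = 18.82 kN.
σ_{stainless steel} = P/A₁ = 18820/400 = 47.06 MPa, compressive.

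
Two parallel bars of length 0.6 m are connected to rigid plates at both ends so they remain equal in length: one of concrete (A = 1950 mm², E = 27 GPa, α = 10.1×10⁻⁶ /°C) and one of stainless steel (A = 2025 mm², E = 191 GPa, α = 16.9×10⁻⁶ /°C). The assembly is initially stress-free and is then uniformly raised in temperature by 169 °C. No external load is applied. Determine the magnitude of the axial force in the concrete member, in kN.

The stainless steel has the larger α, so on heating it would change length more than the concrete if both were free. The rigid plates force a common final length, so the stainless steel is put into compression and the concrete into tension, with equal and opposite forces P (no external load).
Compatibility of the two members (thermal + elastic change equal): (α₁ − α₂)ΔT = P·[1/(A₁E₁) + 1/(A₂E₂)].
|α₁ − α₂|·ΔT = 6.8×10⁻⁶ × 169 = 0.001149.
1/(A₁E₁) + 1/(A₂E₂) = 1/(1950×27×10³) + 1/(2025×191×10³) = 2.158×10⁻⁸ N⁻¹.
P = 0.001149 / 2.158×10⁻⁸ = 53260 N = 53.26 kN.

P ≈ 53.3 kN (tensile in the concrete)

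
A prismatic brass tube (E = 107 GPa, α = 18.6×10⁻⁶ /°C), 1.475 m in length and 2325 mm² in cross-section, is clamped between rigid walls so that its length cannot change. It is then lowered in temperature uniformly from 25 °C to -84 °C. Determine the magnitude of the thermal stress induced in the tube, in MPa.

With length fixed, the mechanical strain must cancel the thermal strain αΔT = 18.6×10⁻⁶ × 109 = 2027.4×10⁻⁶.
Hence σ = E·αΔT = 107×10³ × 2027.4×10⁻⁶ = 216.9 MPa, tensile.

σ ≈ 217 MPa (tensile)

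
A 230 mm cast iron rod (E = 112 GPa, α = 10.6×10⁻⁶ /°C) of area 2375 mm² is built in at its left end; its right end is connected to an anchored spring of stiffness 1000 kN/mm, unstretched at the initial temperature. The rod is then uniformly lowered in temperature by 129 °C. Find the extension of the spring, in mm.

δ ≈ 0.169 mm

The unrestrained thermal change is αΔT L = 10.6×10⁻⁶ × 129 × 230 = 0.3145 mm.
With a force P in the spring, the elastic change of the rod is PL/(AE) and that of the spring is P/k; compatibility requires their sum to equal δ_free.
So P = δ_free / [L/(AE) + 1/k] = 0.3145 / [ 230/(2375×112×10³) + 1/(1000×10³) ].
P = 0.3145 / 1.865×10⁻⁶ = 168700 N.
Spring extension = P/k = 168700/(1000×10³) = 0.1687 mm.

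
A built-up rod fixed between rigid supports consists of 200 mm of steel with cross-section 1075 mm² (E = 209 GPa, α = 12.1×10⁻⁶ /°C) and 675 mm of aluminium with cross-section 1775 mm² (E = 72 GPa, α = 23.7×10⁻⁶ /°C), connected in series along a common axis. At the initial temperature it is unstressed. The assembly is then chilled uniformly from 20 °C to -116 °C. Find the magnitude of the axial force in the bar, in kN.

Free thermal contraction of the whole bar: Σ αᵢΔT Lᵢ = 12.1×10⁻⁶×136×200 + 23.7×10⁻⁶×136×675 = 2.505 mm.
The walls prevent any net length change, so an axial force P (same in every segment) develops. Compatibility: P · Σ Lᵢ/(AᵢEᵢ) = δ_free.
The series flexibility is Σ Lᵢ/(AᵢEᵢ) = 200/(1075×209×10³) + 675/(1775×72×10³) = 6.172×10⁻⁶ mm/N.
So P = 2.505 / 6.172×10⁻⁶ = 405.8 kN, tensile.

P ≈ 406 kN (tensile)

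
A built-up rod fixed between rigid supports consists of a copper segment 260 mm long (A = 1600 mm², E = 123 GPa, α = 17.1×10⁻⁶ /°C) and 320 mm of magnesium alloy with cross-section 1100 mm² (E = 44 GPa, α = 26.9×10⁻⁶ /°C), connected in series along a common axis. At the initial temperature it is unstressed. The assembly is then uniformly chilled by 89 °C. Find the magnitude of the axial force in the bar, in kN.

P ≈ 146 kN (tensile)

Free thermal contraction of the whole bar: Σ αᵢΔT Lᵢ = 17.1×10⁻⁶×89×260 + 26.9×10⁻⁶×89×320 = 1.162 mm.
The rigid supports impose zero overall length change; the single axial force P common to all segments must satisfy P Σ Lᵢ/(AᵢEᵢ) = δ_free.
The series flexibility is Σ Lᵢ/(AᵢEᵢ) = 260/(1600×123×10³) + 320/(1100×44×10³) = 7.933×10⁻⁶ mm/N.
So P = 1.162 / 7.933×10⁻⁶ = 146.5 kN, tensile.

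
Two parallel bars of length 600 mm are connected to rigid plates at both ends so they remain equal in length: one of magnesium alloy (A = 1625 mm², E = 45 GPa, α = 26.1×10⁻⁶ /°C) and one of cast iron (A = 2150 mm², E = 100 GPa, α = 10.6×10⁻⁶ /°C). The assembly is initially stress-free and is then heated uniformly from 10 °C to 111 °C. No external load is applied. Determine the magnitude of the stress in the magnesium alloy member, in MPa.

σ ≈ 52.6 MPa (compressive)

The magnesium alloy has the larger α, so on heating it would change length more than the cast iron if both were free. The rigid plates force a common final length, so the magnesium alloy is put into compression and the cast iron into tension, with equal and opposite forces P (no external load).
Equating the net (thermal + elastic) strains gives |α₁ − α₂|·ΔT = P·[1/(A₁E₁) + 1/(A₂E₂)].
|α₁ − α₂|·ΔT = 15.5×10⁻⁶ × 101 = 0.001566.
1/(A₁E₁) + 1/(A₂E₂) = 1/(1625×45×10³) + 1/(2150×100×10³) = 1.833×10⁻⁸ N⁻¹.
So P = 0.001566 / 1.833×10⁻⁸ = 85.42 kN.
σ_{magnesium alloy} = P/A₁ = 85420/1625 = 52.57 MPa, compressive.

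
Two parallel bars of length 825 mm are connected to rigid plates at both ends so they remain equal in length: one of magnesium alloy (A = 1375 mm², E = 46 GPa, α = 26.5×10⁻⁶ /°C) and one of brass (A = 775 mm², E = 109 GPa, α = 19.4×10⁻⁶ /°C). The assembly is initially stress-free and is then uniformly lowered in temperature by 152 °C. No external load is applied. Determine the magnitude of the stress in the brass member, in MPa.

σ ≈ 50.4 MPa (compressive)

Both members must finish at the same length. With the larger α, the magnesium alloy tends to over-contract; the plates restrain it, putting the magnesium alloy in tension and the brass in compression. With no external load the two internal forces are equal and opposite, magnitude P.
Equating the net (thermal + elastic) strains gives |α₁ − α₂|·ΔT = P·[1/(A₁E₁) + 1/(A₂E₂)].
|α₁ − α₂|·ΔT = 7.1×10⁻⁶ × 152 = 0.001079.
1/(A₁E₁) + 1/(A₂E₂) = 1/(1375×46×10³) + 1/(775×109×10³) = 2.765×10⁻⁸ N⁻¹.
P = 0.001079 / 2.765×10⁻⁸ = 39030 N = 39.03 kN.
σ_{brass} = P/A₂ = 39030/775 = 50.37 MPa, compressive.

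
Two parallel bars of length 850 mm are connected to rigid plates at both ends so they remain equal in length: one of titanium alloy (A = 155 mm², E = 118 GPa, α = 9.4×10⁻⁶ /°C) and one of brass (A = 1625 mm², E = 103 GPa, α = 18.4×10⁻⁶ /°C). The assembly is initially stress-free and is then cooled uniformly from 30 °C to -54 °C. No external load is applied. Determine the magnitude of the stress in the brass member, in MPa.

The brass has the larger α, so on cooling it would change length more than the titanium alloy if both were free. The rigid plates force a common final length, so the brass is put into tension and the titanium alloy into compression, with equal and opposite forces P (no external load).
Equating the net (thermal + elastic) strains gives |α₁ − α₂|·ΔT = P·[1/(A₁E₁) + 1/(A₂E₂)].
|α₁ − α₂|·ΔT = 9×10⁻⁶ × 84 = 0.000756.
1/(A₁E₁) + 1/(A₂E₂) = 1/(155×118×10³) + 1/(1625×103×10³) = 6.065×10⁻⁸ N⁻¹.
P = 0.000756 / 6.065×10⁻⁸ = 12470 N = 12.47 kN.
σ_{brass} = P/A₂ = 12470/1625 = 7.671 MPa, tensile.

σ ≈ 7.67 MPa (tensile)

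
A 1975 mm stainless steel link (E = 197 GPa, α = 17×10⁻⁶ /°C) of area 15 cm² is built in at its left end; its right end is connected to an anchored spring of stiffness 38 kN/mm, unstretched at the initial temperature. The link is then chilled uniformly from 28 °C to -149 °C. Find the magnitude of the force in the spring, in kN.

Free thermal contraction: δ_free = αΔT L = 17×10⁻⁶ × 177 × 1975 = 5.943 mm.
With a force P in the spring, the elastic change of the link is PL/(AE) and that of the spring is P/k; compatibility requires their sum to equal δ_free.
So P = δ_free / [L/(AE) + 1/k] = 5.943 / [ 1975/(1500×197×10³) + 1/(38×10³) ].
P = 5.943 / 3.3×10⁻⁵ = 180100 N.

P ≈ 180 kN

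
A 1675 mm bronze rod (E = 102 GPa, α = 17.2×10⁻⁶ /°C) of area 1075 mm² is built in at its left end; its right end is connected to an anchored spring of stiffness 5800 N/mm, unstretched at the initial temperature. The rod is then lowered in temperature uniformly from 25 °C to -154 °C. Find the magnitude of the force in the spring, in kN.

The unrestrained thermal change is αΔT L = 17.2×10⁻⁶ × 179 × 1675 = 5.157 mm.
Let P be the tensile force in the spring. The rod extends elastically by PL/(AE) and the spring stretches by P/k; together these equal δ_free.
So P = δ_free / [L/(AE) + 1/k] = 5.157 / [ 1675/(1075×102×10³) + 1/(5800) ].
P = 5.157 / 0.0001877 = 27480 N.

P ≈ 27.5 kN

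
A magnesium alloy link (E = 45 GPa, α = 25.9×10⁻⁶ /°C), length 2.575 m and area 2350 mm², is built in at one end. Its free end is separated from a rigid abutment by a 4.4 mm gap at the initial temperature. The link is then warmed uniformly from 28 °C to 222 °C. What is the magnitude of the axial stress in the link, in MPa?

Unrestrained expansion: δ_free = αΔT L = 25.9×10⁻⁶ × 194 × 2575 = 12.94 mm.
The gap closes (δ_free > 4.4 mm) and the wall then resists a further 12.94 − 4.4 = 8.538 mm of expansion.
Compatibility: PL/(AE) = 8.538 mm, so σ = P/A = E × (8.538/2575) = 149.2 MPa.

σ ≈ 149 MPa (compressive)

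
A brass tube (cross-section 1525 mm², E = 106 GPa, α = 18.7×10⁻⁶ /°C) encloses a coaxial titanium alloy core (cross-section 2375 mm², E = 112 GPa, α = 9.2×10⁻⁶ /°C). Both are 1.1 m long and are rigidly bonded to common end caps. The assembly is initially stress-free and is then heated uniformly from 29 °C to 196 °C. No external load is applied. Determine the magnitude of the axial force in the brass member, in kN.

Both members must finish at the same length. With the larger α, the brass tends to over-expand; the plates restrain it, putting the brass in compression and the titanium alloy in tension. With no external load the two internal forces are equal and opposite, magnitude P.
Compatibility of the two members (thermal + elastic change equal): (α₁ − α₂)ΔT = P·[1/(A₁E₁) + 1/(A₂E₂)].
|α₁ − α₂|·ΔT = 9.5×10⁻⁶ × 167 = 0.001586.
1/(A₁E₁) + 1/(A₂E₂) = 1/(1525×106×10³) + 1/(2375×112×10³) = 9.946×10⁻⁹ N⁻¹.
So P = 0.001586 / 9.946×10⁻⁹ = 159.5 kN.

P ≈ 160 kN (compressive in the brass)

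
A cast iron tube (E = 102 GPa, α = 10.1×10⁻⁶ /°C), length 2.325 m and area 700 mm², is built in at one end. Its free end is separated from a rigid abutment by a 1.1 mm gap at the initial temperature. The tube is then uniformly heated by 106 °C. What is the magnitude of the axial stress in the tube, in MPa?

Unrestrained expansion: δ_free = αΔT L = 10.1×10⁻⁶ × 106 × 2325 = 2.489 mm.
After closing the 1.1 mm clearance, 2.489 − 1.1 = 1.389 mm of expansion remains to be suppressed by the wall.
Compatibility: PL/(AE) = 1.389 mm, so σ = P/A = E × (1.389/2325) = 60.94 MPa.

σ ≈ 60.9 MPa (compressive)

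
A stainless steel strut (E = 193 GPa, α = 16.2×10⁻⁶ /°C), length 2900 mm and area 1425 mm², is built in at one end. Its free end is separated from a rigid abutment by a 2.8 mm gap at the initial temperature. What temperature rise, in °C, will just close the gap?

ΔT ≈ 59.6 °C

Contact occurs when the free expansion equals the gap: αΔT L = 2.8 mm.
So ΔT = g/(αL) = 2.8/(16.2×10⁻⁶ × 2900) = 59.6 °C.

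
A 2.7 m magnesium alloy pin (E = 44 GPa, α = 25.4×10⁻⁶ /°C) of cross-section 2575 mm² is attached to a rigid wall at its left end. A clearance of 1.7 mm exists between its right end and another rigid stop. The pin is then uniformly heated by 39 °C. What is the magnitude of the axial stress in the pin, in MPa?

Unrestrained expansion: δ_free = αΔT L = 25.4×10⁻⁶ × 39 × 2700 = 2.675 mm.
After closing the 1.7 mm clearance, 2.675 − 1.7 = 0.9746 mm of expansion remains to be suppressed by the wall.
Compatibility: PL/(AE) = 0.9746 mm, so σ = P/A = E × (0.9746/2700) = 15.88 MPa.

σ ≈ 15.9 MPa (compressive)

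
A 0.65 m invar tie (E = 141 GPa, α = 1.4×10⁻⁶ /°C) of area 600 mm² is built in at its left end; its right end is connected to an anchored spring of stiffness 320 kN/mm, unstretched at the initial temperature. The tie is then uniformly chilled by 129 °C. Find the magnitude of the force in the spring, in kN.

Free thermal contraction: δ_free = αΔT L = 1.4×10⁻⁶ × 129 × 650 = 0.1174 mm.
Let P be the tensile force in the spring. The tie extends elastically by PL/(AE) and the spring stretches by P/k; together these equal δ_free.
So P = δ_free / [L/(AE) + 1/k] = 0.1174 / [ 650/(600×141×10³) + 1/(320×10³) ].
P = 0.1174 / 1.081×10⁻⁵ = 10860 N.

P ≈ 10.9 kN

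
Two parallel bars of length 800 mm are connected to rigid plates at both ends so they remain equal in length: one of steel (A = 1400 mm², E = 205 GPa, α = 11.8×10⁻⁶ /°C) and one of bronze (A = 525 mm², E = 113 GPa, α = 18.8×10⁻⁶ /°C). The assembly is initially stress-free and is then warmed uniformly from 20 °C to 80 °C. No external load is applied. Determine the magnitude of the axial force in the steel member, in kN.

The bronze has the larger α, so on heating it would change length more than the steel if both were free. The rigid plates force a common final length, so the bronze is put into compression and the steel into tension, with equal and opposite forces P (no external load).
Equating the net (thermal + elastic) strains gives |α₁ − α₂|·ΔT = P·[1/(A₁E₁) + 1/(A₂E₂)].
|α₁ − α₂|·ΔT = 7×10⁻⁶ × 60 = 0.00042.
1/(A₁E₁) + 1/(A₂E₂) = 1/(1400×205×10³) + 1/(525×113×10³) = 2.034×10⁻⁸ N⁻¹.
So P = 0.00042 / 2.034×10⁻⁸ = 20.65 kN.

P ≈ 20.6 kN (tensile in the steel)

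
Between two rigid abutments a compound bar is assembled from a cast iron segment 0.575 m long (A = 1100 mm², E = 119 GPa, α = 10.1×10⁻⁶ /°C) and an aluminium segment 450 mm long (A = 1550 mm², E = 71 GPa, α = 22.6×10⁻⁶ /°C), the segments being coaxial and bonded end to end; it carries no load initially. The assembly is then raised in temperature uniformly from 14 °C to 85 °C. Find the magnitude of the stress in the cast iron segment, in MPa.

σ ≈ 122 MPa (compressive)

If the supports were absent, the total length change would be Σ αᵢΔT Lᵢ = 10.1×10⁻⁶×71×575 + 22.6×10⁻⁶×71×450 = 1.134 mm.
The walls prevent any net length change, so an axial force P (same in every segment) develops. Compatibility: P · Σ Lᵢ/(AᵢEᵢ) = δ_free.
The series flexibility is Σ Lᵢ/(AᵢEᵢ) = 575/(1100×119×10³) + 450/(1550×71×10³) = 8.482×10⁻⁶ mm/N.
P = 1.134 / 8.482×10⁻⁶ = 133700 N = 133.7 kN, compressive.
σ_{cast iron} = P / A = 133700 / 1100 = 121.6 MPa.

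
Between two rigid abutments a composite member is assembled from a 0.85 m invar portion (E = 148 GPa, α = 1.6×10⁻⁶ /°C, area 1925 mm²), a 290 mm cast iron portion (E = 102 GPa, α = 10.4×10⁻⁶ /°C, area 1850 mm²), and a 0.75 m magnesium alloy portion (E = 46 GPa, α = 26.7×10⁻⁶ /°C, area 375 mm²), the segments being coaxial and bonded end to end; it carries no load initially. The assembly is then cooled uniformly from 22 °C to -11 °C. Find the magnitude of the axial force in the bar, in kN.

If the supports were absent, the total length change would be Σ αᵢΔT Lᵢ = 1.6×10⁻⁶×33×850 + 10.4×10⁻⁶×33×290 + 26.7×10⁻⁶×33×750 = 0.8052 mm.
The walls prevent any net length change, so an axial force P (same in every segment) develops. Compatibility: P · Σ Lᵢ/(AᵢEᵢ) = δ_free.
Σ Lᵢ/(AᵢEᵢ) = 850/(1925×148×10³) + 290/(1850×102×10³) + 750/(375×46×10³) = 4.8×10⁻⁵ mm/N.
Hence P = δ_free / Σ(L/AE) = 0.8052/4.8×10⁻⁵ = 16.78 kN (tensile).

P ≈ 16.8 kN (tensile)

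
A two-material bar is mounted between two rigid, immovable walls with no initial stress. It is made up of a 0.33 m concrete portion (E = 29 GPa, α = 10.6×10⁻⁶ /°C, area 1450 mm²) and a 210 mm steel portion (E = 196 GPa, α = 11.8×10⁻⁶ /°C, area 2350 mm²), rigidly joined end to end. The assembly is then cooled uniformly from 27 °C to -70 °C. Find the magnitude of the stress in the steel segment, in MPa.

σ ≈ 29.7 MPa (tensile)

Free thermal contraction of the whole bar: Σ αᵢΔT Lᵢ = 10.6×10⁻⁶×97×330 + 11.8×10⁻⁶×97×210 = 0.5797 mm.
The rigid supports impose zero overall length change; the single axial force P common to all segments must satisfy P Σ Lᵢ/(AᵢEᵢ) = δ_free.
Σ Lᵢ/(AᵢEᵢ) = 330/(1450×29×10³) + 210/(2350×196×10³) = 8.304×10⁻⁶ mm/N.
P = 0.5797 / 8.304×10⁻⁶ = 69810 N = 69.81 kN, tensile.
σ_{steel} = P / A = 69810 / 2350 = 29.71 MPa.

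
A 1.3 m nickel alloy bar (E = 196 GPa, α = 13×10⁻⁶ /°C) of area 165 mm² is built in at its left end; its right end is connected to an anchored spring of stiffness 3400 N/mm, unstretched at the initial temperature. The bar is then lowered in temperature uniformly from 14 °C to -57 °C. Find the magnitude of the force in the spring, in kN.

If the spring were absent the bar would shorten by αΔT L = 13×10⁻⁶ × 71 × 1300 = 1.2 mm.
Let P be the tensile force in the spring. The bar extends elastically by PL/(AE) and the spring stretches by P/k; together these equal δ_free.
So P = δ_free / [L/(AE) + 1/k] = 1.2 / [ 1300/(165×196×10³) + 1/(3400) ].
P = 1.2 / 0.0003343 = 3589 N.

P ≈ 3.59 kN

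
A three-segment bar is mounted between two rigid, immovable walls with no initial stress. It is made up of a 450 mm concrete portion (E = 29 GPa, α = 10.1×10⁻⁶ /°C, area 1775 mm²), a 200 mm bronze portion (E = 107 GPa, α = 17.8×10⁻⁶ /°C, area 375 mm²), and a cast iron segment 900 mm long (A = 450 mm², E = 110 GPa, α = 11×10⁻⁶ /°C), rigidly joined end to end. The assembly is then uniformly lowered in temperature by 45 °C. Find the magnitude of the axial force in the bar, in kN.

P ≈ 25.4 kN (tensile)

Free thermal contraction of the whole bar: Σ αᵢΔT Lᵢ = 10.1×10⁻⁶×45×450 + 17.8×10⁻⁶×45×200 + 11×10⁻⁶×45×900 = 0.8102 mm.
Since the ends are fixed, an axial force P builds up, equal in every segment, with P · Σ Lᵢ/(AᵢEᵢ) = δ_free.
The series flexibility is Σ Lᵢ/(AᵢEᵢ) = 450/(1775×29×10³) + 200/(375×107×10³) + 900/(450×110×10³) = 3.191×10⁻⁵ mm/N.
Hence P = δ_free / Σ(L/AE) = 0.8102/3.191×10⁻⁵ = 25.39 kN (tensile).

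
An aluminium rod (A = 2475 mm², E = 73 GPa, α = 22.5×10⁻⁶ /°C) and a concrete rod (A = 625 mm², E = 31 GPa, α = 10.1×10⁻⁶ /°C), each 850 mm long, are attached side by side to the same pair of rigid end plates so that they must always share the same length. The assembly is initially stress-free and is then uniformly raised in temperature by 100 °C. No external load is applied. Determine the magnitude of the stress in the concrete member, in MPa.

σ ≈ 34.7 MPa (tensile)

Both members must finish at the same length. With the larger α, the aluminium tends to over-expand; the plates restrain it, putting the aluminium in compression and the concrete in tension. With no external load the two internal forces are equal and opposite, magnitude P.
Equating the net (thermal + elastic) strains gives |α₁ − α₂|·ΔT = P·[1/(A₁E₁) + 1/(A₂E₂)].
|α₁ − α₂|·ΔT = 12.4×10⁻⁶ × 100 = 0.00124.
1/(A₁E₁) + 1/(A₂E₂) = 1/(2475×73×10³) + 1/(625×31×10³) = 5.715×10⁻⁸ N⁻¹.
P = 0.00124 / 5.715×10⁻⁸ = 21700 N = 21.7 kN.
σ_{concrete} = P/A₂ = 21700/625 = 34.72 MPa, tensile.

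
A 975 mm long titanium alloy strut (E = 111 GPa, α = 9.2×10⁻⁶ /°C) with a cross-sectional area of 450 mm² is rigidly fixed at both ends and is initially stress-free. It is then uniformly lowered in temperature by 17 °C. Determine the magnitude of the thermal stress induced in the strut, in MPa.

The supports are rigid, so the total axial strain is zero. The restrained thermal strain is ε = αΔT = 9.2×10⁻⁶ × 17 = 156.4×10⁻⁶.
Hence σ = E·αΔT = 111×10³ × 156.4×10⁻⁶ = 17.36 MPa, tensile.

σ ≈ 17.4 MPa (tensile)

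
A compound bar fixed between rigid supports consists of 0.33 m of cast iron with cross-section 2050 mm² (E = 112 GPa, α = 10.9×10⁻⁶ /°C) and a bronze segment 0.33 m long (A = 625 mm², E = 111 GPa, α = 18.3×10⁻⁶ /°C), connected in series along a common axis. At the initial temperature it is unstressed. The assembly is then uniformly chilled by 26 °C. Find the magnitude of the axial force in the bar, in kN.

P ≈ 40.4 kN (tensile)

Free thermal contraction of the whole bar: Σ αᵢΔT Lᵢ = 10.9×10⁻⁶×26×330 + 18.3×10⁻⁶×26×330 = 0.2505 mm.
The walls prevent any net length change, so an axial force P (same in every segment) develops. Compatibility: P · Σ Lᵢ/(AᵢEᵢ) = δ_free.
The series flexibility is Σ Lᵢ/(AᵢEᵢ) = 330/(2050×112×10³) + 330/(625×111×10³) = 6.194×10⁻⁶ mm/N.
So P = 0.2505 / 6.194×10⁻⁶ = 40.45 kN, tensile.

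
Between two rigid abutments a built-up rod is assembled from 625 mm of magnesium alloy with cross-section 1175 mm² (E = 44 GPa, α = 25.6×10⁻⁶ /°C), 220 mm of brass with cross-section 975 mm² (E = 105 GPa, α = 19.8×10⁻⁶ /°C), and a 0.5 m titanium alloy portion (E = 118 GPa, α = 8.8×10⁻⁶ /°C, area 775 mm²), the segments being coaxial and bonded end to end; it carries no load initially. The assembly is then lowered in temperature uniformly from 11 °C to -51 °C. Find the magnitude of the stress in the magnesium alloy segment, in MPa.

σ ≈ 66.3 MPa (tensile)

Free thermal contraction of the whole bar: Σ αᵢΔT Lᵢ = 25.6×10⁻⁶×62×625 + 19.8×10⁻⁶×62×220 + 8.8×10⁻⁶×62×500 = 1.535 mm.
Since the ends are fixed, an axial force P builds up, equal in every segment, with P · Σ Lᵢ/(AᵢEᵢ) = δ_free.
The series flexibility is Σ Lᵢ/(AᵢEᵢ) = 625/(1175×44×10³) + 220/(975×105×10³) + 500/(775×118×10³) = 1.971×10⁻⁵ mm/N.
Hence P = δ_free / Σ(L/AE) = 1.535/1.971×10⁻⁵ = 77.89 kN (tensile).
σ_{magnesium alloy} = P / A = 77890 / 1175 = 66.29 MPa.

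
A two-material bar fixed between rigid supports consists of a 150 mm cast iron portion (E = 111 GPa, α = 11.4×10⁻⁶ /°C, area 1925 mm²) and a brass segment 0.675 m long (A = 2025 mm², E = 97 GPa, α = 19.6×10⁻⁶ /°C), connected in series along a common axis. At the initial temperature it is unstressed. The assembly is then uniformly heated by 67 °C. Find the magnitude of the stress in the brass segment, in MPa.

σ ≈ 119 MPa (compressive)

If the supports were absent, the total length change would be Σ αᵢΔT Lᵢ = 11.4×10⁻⁶×67×150 + 19.6×10⁻⁶×67×675 = 1.001 mm.
The walls prevent any net length change, so an axial force P (same in every segment) develops. Compatibility: P · Σ Lᵢ/(AᵢEᵢ) = δ_free.
The series flexibility is Σ Lᵢ/(AᵢEᵢ) = 150/(1925×111×10³) + 675/(2025×97×10³) = 4.138×10⁻⁶ mm/N.
So P = 1.001 / 4.138×10⁻⁶ = 241.9 kN, compressive.
σ_{brass} = P / A = 241900 / 2025 = 119.4 MPa.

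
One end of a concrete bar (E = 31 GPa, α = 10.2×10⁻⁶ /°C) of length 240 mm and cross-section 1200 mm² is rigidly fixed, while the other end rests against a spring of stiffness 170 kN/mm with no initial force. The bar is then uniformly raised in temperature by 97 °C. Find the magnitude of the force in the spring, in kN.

P ≈ 19.3 kN

If the spring were absent the bar would lengthen by αΔT L = 10.2×10⁻⁶ × 97 × 240 = 0.2375 mm.
Let P be the compressive force at the spring. The bar shortens elastically by PL/(AE) and the spring compresses by P/k; together these equal δ_free.
P [ L/(AE) + 1/k ] = δ_free → P [ 240/(1200×31×10³) + 1/(170×10³) ] = 0.2375.
P = 0.2375 / 1.233×10⁻⁵ = 19250 N.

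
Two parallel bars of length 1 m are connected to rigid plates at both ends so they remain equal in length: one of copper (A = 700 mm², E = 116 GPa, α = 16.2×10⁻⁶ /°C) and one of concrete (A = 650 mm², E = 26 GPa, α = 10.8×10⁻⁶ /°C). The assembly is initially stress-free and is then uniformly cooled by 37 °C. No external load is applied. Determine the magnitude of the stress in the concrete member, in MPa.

σ ≈ 4.3 MPa (compressive)

Equilibrium of a rigid end plate with no external load gives equal and opposite internal forces ±P in the two members. Since α_{copper} > α_{concrete}, cooling drives the copper into tension and the concrete into compression.
Setting the final lengths equal and cancelling L: (α₁ − α₂)ΔT = P/(A₁E₁) + P/(A₂E₂).
|α₁ − α₂|·ΔT = 5.4×10⁻⁶ × 37 = 0.0001998.
1/(A₁E₁) + 1/(A₂E₂) = 1/(700×116×10³) + 1/(650×26×10³) = 7.149×10⁻⁸ N⁻¹.
So P = 0.0001998 / 7.149×10⁻⁸ = 2.795 kN.
σ_{concrete} = P/A₂ = 2795/650 = 4.3 MPa, compressive.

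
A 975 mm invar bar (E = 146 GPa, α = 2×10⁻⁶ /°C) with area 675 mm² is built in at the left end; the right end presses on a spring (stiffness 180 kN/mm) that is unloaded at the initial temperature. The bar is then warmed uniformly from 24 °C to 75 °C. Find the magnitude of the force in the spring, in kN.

Free thermal expansion: δ_free = αΔT L = 2×10⁻⁶ × 51 × 975 = 0.09945 mm.
Let P be the compressive force at the spring. The bar shortens elastically by PL/(AE) and the spring compresses by P/k; together these equal δ_free.
So P = δ_free / [L/(AE) + 1/k] = 0.09945 / [ 975/(675×146×10³) + 1/(180×10³) ].
P = 0.09945 / 1.545×10⁻⁵ = 6437 N.

P ≈ 6.44 kN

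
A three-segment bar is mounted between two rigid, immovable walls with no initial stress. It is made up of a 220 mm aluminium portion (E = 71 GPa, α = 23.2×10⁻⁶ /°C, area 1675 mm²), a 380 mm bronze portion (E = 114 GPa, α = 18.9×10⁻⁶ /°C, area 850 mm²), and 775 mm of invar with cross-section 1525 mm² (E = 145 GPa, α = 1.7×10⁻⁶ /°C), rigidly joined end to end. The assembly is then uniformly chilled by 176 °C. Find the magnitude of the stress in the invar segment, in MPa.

If the supports were absent, the total length change would be Σ αᵢΔT Lᵢ = 23.2×10⁻⁶×176×220 + 18.9×10⁻⁶×176×380 + 1.7×10⁻⁶×176×775 = 2.394 mm.
Since the ends are fixed, an axial force P builds up, equal in every segment, with P · Σ Lᵢ/(AᵢEᵢ) = δ_free.
Σ Lᵢ/(AᵢEᵢ) = 220/(1675×71×10³) + 380/(850×114×10³) + 775/(1525×145×10³) = 9.276×10⁻⁶ mm/N.
So P = 2.394 / 9.276×10⁻⁶ = 258.1 kN, tensile.
σ_{invar} = P / A = 258100 / 1525 = 169.2 MPa.

σ ≈ 169 MPa (tensile)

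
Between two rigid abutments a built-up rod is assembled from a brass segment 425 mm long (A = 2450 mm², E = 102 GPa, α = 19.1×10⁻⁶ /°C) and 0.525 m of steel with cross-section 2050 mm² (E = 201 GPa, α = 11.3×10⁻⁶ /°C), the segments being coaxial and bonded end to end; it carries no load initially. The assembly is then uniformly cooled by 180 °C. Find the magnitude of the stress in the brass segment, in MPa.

σ ≈ 347 MPa (tensile)

Free thermal contraction of the whole bar: Σ αᵢΔT Lᵢ = 19.1×10⁻⁶×180×425 + 11.3×10⁻⁶×180×525 = 2.529 mm.
Since the ends are fixed, an axial force P builds up, equal in every segment, with P · Σ Lᵢ/(AᵢEᵢ) = δ_free.
The series flexibility is Σ Lᵢ/(AᵢEᵢ) = 425/(2450×102×10³) + 525/(2050×201×10³) = 2.975×10⁻⁶ mm/N.
So P = 2.529 / 2.975×10⁻⁶ = 850.1 kN, tensile.
σ_{brass} = P / A = 850100 / 2450 = 347 MPa.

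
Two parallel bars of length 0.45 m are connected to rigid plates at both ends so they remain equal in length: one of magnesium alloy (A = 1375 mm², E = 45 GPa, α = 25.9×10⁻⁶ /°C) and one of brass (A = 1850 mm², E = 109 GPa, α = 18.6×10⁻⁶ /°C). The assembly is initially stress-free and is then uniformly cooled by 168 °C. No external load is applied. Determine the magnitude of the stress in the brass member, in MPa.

σ ≈ 31.4 MPa (compressive)

The magnesium alloy has the larger α, so on cooling it would change length more than the brass if both were free. The rigid plates force a common final length, so the magnesium alloy is put into tension and the brass into compression, with equal and opposite forces P (no external load).
Setting the final lengths equal and cancelling L: (α₁ − α₂)ΔT = P/(A₁E₁) + P/(A₂E₂).
|α₁ − α₂|·ΔT = 7.3×10⁻⁶ × 168 = 0.001226.
1/(A₁E₁) + 1/(A₂E₂) = 1/(1375×45×10³) + 1/(1850×109×10³) = 2.112×10⁻⁸ N⁻¹.
So P = 0.001226 / 2.112×10⁻⁸ = 58.07 kN.
σ_{brass} = P/A₂ = 58070/1850 = 31.39 MPa, compressive.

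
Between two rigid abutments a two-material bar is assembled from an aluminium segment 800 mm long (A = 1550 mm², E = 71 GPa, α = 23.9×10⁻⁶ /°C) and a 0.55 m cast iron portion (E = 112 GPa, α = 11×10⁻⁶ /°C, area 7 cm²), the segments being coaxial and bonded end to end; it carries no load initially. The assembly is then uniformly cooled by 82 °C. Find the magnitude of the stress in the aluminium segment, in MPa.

If the supports were absent, the total length change would be Σ αᵢΔT Lᵢ = 23.9×10⁻⁶×82×800 + 11×10⁻⁶×82×550 = 2.064 mm.
Since the ends are fixed, an axial force P builds up, equal in every segment, with P · Σ Lᵢ/(AᵢEᵢ) = δ_free.
Σ Lᵢ/(AᵢEᵢ) = 800/(1550×71×10³) + 550/(700×112×10³) = 1.428×10⁻⁵ mm/N.
P = 2.064 / 1.428×10⁻⁵ = 144500 N = 144.5 kN, tensile.
σ_{aluminium} = P / A = 144500 / 1550 = 93.22 MPa.

σ ≈ 93.2 MPa (tensile)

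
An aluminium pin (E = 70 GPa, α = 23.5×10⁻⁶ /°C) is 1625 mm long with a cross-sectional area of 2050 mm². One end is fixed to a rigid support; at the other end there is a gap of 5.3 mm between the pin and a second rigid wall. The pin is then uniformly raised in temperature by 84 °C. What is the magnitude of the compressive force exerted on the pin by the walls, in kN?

If the wall were absent the pin would grow by αΔT L = 23.5×10⁻⁶ × 84 × 1625 = 3.208 mm.
This is smaller than the 5.3 mm clearance, so the pin expands freely without reaching the stop — the stress is zero.

P ≈ 0 kN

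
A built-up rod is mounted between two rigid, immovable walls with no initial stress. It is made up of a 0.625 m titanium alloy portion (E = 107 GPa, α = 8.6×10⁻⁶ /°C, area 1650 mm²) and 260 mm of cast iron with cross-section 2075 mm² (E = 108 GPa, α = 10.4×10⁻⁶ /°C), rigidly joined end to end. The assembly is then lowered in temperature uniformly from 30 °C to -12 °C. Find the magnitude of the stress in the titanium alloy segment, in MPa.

With the walls removed the bar would change length by δ_free = Σ αᵢΔT Lᵢ = 8.6×10⁻⁶×42×625 + 10.4×10⁻⁶×42×260 = 0.3393 mm.
Since the ends are fixed, an axial force P builds up, equal in every segment, with P · Σ Lᵢ/(AᵢEᵢ) = δ_free.
Σ Lᵢ/(AᵢEᵢ) = 625/(1650×107×10³) + 260/(2075×108×10³) = 4.7×10⁻⁶ mm/N.
So P = 0.3393 / 4.7×10⁻⁶ = 72.19 kN, tensile.
σ_{titanium alloy} = P / A = 72190 / 1650 = 43.75 MPa.

σ ≈ 43.8 MPa (tensile)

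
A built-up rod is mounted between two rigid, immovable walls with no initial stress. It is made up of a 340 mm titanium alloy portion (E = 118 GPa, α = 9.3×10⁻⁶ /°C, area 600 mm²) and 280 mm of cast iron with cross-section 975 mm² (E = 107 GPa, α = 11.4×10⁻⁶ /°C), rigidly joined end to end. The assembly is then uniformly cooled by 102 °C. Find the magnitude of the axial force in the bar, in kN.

With the walls removed the bar would change length by δ_free = Σ αᵢΔT Lᵢ = 9.3×10⁻⁶×102×340 + 11.4×10⁻⁶×102×280 = 0.6481 mm.
The rigid supports impose zero overall length change; the single axial force P common to all segments must satisfy P Σ Lᵢ/(AᵢEᵢ) = δ_free.
The series flexibility is Σ Lᵢ/(AᵢEᵢ) = 340/(600×118×10³) + 280/(975×107×10³) = 7.486×10⁻⁶ mm/N.
So P = 0.6481 / 7.486×10⁻⁶ = 86.57 kN, tensile.

P ≈ 86.6 kN (tensile)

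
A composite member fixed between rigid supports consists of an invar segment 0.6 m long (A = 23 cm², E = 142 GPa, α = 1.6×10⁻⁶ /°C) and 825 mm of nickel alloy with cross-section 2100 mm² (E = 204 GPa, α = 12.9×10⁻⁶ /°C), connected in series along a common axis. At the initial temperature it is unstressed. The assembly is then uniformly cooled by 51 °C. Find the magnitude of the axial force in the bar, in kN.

P ≈ 157 kN (tensile)

Free thermal contraction of the whole bar: Σ αᵢΔT Lᵢ = 1.6×10⁻⁶×51×600 + 12.9×10⁻⁶×51×825 = 0.5917 mm.
The rigid supports impose zero overall length change; the single axial force P common to all segments must satisfy P Σ Lᵢ/(AᵢEᵢ) = δ_free.
Σ Lᵢ/(AᵢEᵢ) = 600/(2300×142×10³) + 825/(2100×204×10³) = 3.763×10⁻⁶ mm/N.
So P = 0.5917 / 3.763×10⁻⁶ = 157.3 kN, tensile.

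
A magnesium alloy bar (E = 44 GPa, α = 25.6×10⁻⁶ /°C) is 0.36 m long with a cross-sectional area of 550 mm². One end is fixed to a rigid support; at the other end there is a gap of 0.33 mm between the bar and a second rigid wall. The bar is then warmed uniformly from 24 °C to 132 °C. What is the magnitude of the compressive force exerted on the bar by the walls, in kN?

P ≈ 44.7 kN

Unrestrained expansion: δ_free = αΔT L = 25.6×10⁻⁶ × 108 × 360 = 0.9953 mm.
The gap closes (δ_free > 0.33 mm) and the wall then resists a further 0.9953 − 0.33 = 0.6653 mm of expansion.
That suppressed elongation corresponds to σ = E·Δ/L = 44×10³ × 0.6653/360 = 81.32 MPa.
Force on the wall = σA = 81.32 × 550 mm² = 44.72 kN.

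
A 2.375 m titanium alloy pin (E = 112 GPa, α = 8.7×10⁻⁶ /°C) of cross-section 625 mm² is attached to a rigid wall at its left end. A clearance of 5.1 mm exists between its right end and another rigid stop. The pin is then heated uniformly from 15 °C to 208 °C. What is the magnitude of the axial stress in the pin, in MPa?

If the wall were absent the pin would grow by αΔT L = 8.7×10⁻⁶ × 193 × 2375 = 3.988 mm.
This is smaller than the 5.1 mm clearance, so the pin expands freely without reaching the stop — the stress is zero.

σ ≈ 0 MPa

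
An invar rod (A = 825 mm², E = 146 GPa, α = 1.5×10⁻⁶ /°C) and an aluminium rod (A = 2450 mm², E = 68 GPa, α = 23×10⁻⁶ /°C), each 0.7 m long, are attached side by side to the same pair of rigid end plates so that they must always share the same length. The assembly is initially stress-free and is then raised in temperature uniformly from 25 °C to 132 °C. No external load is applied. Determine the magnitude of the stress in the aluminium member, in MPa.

Both members must finish at the same length. With the larger α, the aluminium tends to over-expand; the plates restrain it, putting the aluminium in compression and the invar in tension. With no external load the two internal forces are equal and opposite, magnitude P.
Compatibility of the two members (thermal + elastic change equal): (α₁ − α₂)ΔT = P·[1/(A₁E₁) + 1/(A₂E₂)].
|α₁ − α₂|·ΔT = 21.5×10⁻⁶ × 107 = 0.0023.
1/(A₁E₁) + 1/(A₂E₂) = 1/(825×146×10³) + 1/(2450×68×10³) = 1.43×10⁻⁸ N⁻¹.
So P = 0.0023 / 1.43×10⁻⁸ = 160.8 kN.
σ_{aluminium} = P/A₂ = 160800/2450 = 65.64 MPa, compressive.

σ ≈ 65.6 MPa (compressive)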